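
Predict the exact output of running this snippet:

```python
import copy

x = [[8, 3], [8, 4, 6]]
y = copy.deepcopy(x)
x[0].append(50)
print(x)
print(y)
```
[[8, 3, 50], [8, 4, 6]]
[[8, 3], [8, 4, 6]]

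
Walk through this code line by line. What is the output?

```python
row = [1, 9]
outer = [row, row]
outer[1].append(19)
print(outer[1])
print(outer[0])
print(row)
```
[1, 9, 19]
[1, 9, 19]
[1, 9, 19]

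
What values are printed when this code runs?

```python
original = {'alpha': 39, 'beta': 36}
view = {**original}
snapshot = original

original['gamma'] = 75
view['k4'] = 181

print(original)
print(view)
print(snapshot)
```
{'alpha': 39, 'beta': 36, 'gamma': 75}
{'alpha': 39, 'beta': 36, 'k4': 181}
{'alpha': 39, 'beta': 36, 'gamma': 75}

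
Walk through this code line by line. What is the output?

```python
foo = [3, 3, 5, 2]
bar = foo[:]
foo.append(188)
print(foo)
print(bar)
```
[3, 3, 5, 2, 188]
[3, 3, 5, 2]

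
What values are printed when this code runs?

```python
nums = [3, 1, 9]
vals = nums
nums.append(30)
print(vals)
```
[3, 1, 9, 30]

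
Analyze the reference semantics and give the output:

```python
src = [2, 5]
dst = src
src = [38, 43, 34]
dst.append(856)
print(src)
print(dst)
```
[38, 43, 34]
[2, 5, 856]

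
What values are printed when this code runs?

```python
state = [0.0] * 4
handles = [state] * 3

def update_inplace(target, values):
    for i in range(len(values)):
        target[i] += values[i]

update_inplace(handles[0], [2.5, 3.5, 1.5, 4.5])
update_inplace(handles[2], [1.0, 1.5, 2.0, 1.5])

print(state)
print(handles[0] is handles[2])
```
[3.5, 5.0, 3.5, 6.0]
True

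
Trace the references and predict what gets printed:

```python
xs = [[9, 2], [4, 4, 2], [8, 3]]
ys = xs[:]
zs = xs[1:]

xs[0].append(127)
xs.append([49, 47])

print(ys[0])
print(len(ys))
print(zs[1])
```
[9, 2, 127]
3
[8, 3]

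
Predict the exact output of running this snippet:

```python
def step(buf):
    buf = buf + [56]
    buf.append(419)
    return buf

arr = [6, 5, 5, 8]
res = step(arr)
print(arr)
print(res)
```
[6, 5, 5, 8]
[6, 5, 5, 8, 56, 419]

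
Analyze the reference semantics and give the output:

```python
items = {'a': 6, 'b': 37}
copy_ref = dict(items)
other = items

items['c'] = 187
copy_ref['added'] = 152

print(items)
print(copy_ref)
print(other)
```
{'a': 6, 'b': 37, 'c': 187}
{'a': 6, 'b': 37, 'added': 152}
{'a': 6, 'b': 37, 'c': 187}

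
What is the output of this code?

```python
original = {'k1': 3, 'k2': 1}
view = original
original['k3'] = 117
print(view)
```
{'k1': 3, 'k2': 1, 'k3': 117}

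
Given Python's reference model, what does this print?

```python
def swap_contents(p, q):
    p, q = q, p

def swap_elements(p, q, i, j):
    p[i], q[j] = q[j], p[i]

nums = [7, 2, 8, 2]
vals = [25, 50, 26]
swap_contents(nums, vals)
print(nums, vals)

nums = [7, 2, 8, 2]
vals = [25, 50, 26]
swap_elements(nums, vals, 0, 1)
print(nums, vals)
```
[7, 2, 8, 2] [25, 50, 26]
[50, 2, 8, 2] [25, 7, 26]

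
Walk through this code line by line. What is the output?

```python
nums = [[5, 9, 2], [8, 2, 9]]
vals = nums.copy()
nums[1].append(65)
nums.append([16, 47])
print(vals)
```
[[5, 9, 2], [8, 2, 9, 65]]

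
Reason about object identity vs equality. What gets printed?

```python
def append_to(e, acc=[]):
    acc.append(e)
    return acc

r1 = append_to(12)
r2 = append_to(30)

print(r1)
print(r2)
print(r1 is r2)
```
[12, 30]
[12, 30]
True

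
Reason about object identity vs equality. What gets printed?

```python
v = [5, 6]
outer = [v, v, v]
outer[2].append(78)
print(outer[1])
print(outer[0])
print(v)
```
[5, 6, 78]
[5, 6, 78]
[5, 6, 78]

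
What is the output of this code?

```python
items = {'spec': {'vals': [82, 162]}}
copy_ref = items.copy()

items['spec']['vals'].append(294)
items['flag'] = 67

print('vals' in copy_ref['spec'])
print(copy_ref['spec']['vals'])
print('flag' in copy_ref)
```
True
[82, 162, 294]
False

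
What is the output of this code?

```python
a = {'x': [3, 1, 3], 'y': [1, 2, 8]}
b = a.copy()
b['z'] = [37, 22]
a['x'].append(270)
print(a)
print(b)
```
{'x': [3, 1, 3, 270], 'y': [1, 2, 8]}
{'x': [3, 1, 3, 270], 'y': [1, 2, 8], 'z': [37, 22]}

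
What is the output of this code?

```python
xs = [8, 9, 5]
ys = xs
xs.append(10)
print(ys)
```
[8, 9, 5, 10]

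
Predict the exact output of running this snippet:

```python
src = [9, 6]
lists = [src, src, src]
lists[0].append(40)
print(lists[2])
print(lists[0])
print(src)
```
[9, 6, 40]
[9, 6, 40]
[9, 6, 40]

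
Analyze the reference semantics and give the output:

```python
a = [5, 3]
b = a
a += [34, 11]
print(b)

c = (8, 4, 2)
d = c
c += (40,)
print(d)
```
[5, 3, 34, 11]
(8, 4, 2)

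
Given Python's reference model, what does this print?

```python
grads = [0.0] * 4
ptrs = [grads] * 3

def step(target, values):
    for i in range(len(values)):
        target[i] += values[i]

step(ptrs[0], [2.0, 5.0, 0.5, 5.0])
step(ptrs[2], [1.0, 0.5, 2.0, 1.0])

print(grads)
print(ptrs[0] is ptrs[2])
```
[3.0, 5.5, 2.5, 6.0]
True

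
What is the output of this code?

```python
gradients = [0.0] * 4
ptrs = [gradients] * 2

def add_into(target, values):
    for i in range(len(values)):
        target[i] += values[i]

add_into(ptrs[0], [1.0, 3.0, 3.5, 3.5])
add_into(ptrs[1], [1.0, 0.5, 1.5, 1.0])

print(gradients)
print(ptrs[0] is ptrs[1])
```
[2.0, 3.5, 5.0, 4.5]
True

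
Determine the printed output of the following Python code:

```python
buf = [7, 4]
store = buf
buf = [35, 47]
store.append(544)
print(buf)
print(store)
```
[35, 47]
[7, 4, 544]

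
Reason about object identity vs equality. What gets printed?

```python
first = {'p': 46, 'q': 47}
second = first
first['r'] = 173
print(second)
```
{'p': 46, 'q': 47, 'r': 173}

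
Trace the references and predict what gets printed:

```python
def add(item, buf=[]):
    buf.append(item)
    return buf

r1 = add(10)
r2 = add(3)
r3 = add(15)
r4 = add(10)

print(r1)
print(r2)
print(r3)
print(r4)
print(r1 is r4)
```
[10, 3, 15, 10]
[10, 3, 15, 10]
[10, 3, 15, 10]
[10, 3, 15, 10]
True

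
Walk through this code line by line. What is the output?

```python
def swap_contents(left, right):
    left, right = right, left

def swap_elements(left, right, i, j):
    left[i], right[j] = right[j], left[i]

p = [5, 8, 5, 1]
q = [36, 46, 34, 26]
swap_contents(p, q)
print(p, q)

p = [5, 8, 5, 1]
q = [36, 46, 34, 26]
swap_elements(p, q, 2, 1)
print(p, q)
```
[5, 8, 5, 1] [36, 46, 34, 26]
[5, 8, 46, 1] [36, 5, 34, 26]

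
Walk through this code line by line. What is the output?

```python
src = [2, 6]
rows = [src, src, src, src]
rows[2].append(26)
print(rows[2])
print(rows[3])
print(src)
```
[2, 6, 26]
[2, 6, 26]
[2, 6, 26]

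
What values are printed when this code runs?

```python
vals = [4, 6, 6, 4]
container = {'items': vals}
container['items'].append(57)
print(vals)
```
[4, 6, 6, 4, 57]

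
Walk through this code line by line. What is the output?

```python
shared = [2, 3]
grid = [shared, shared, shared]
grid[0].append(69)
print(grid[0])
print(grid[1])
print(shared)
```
[2, 3, 69]
[2, 3, 69]
[2, 3, 69]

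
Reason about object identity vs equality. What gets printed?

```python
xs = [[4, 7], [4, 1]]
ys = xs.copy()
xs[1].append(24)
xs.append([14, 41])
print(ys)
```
[[4, 7], [4, 1, 24]]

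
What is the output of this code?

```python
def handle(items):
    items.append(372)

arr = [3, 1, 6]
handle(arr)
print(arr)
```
[3, 1, 6, 372]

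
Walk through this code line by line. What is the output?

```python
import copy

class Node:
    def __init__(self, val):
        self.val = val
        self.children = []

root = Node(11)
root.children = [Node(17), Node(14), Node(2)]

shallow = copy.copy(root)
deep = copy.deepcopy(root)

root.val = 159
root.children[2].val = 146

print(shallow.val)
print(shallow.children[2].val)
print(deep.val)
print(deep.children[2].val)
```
11
146
11
2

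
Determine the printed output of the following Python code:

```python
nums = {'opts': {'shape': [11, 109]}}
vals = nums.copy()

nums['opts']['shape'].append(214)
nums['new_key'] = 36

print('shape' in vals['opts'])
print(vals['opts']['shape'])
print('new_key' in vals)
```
True
[11, 109, 214]
False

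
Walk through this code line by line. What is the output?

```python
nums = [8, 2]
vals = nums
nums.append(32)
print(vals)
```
[8, 2, 32]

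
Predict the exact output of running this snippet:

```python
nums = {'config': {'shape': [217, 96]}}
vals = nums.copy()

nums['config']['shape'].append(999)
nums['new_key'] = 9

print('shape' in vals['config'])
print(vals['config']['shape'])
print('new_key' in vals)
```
True
[217, 96, 999]
False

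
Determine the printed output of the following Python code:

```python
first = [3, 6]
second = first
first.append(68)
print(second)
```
[3, 6, 68]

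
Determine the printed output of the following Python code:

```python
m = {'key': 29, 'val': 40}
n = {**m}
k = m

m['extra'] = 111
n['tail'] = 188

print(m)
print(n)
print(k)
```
{'key': 29, 'val': 40, 'extra': 111}
{'key': 29, 'val': 40, 'tail': 188}
{'key': 29, 'val': 40, 'extra': 111}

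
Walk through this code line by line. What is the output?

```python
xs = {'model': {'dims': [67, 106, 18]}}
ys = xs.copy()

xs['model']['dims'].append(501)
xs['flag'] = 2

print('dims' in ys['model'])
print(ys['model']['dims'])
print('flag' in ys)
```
True
[67, 106, 18, 501]
False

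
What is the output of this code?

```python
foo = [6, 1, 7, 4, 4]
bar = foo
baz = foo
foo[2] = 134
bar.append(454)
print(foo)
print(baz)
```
[6, 1, 134, 4, 4, 454]
[6, 1, 134, 4, 4, 454]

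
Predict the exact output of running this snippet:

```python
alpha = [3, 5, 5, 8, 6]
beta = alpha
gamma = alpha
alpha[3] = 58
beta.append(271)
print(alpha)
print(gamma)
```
[3, 5, 5, 58, 6, 271]
[3, 5, 5, 58, 6, 271]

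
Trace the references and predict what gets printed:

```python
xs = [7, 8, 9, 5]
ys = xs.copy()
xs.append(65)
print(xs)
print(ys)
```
[7, 8, 9, 5, 65]
[7, 8, 9, 5]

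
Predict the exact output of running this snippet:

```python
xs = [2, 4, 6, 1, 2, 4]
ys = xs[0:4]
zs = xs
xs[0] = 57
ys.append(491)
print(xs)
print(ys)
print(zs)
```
[57, 4, 6, 1, 2, 4]
[2, 4, 6, 1, 491]
[57, 4, 6, 1, 2, 4]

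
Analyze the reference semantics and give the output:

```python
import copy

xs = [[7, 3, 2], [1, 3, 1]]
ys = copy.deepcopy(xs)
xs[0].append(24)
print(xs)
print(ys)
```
[[7, 3, 2, 24], [1, 3, 1]]
[[7, 3, 2], [1, 3, 1]]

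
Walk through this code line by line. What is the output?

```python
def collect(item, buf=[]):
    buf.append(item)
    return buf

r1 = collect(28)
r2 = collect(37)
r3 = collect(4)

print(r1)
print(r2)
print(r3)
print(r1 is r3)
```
[28, 37, 4]
[28, 37, 4]
[28, 37, 4]
True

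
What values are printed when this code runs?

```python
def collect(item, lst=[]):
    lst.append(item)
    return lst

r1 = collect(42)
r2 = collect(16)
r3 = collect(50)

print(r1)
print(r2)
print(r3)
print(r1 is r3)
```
[42, 16, 50]
[42, 16, 50]
[42, 16, 50]
True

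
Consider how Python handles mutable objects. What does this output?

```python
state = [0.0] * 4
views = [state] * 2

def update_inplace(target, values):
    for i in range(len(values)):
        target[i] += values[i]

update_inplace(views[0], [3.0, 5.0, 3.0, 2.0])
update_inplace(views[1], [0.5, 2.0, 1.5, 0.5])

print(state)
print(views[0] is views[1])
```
[3.5, 7.0, 4.5, 2.5]
True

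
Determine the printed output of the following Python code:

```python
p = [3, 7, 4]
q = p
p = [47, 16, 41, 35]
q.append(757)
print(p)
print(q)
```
[47, 16, 41, 35]
[3, 7, 4, 757]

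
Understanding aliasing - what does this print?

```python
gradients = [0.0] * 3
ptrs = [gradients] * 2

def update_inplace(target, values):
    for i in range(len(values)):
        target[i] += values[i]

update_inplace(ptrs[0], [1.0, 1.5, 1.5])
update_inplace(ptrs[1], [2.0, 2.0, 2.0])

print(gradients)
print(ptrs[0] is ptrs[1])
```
[3.0, 3.5, 3.5]
True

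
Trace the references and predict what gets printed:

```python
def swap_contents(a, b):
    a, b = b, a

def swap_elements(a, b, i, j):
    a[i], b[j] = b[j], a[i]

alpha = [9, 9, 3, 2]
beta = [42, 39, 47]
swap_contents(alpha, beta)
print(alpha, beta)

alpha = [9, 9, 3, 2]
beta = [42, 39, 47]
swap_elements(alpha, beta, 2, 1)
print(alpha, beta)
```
[9, 9, 3, 2] [42, 39, 47]
[9, 9, 39, 2] [42, 3, 47]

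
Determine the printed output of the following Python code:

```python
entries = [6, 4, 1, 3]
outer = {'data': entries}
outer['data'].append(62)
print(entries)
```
[6, 4, 1, 3, 62]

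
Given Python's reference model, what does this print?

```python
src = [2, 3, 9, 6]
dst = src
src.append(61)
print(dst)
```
[2, 3, 9, 6, 61]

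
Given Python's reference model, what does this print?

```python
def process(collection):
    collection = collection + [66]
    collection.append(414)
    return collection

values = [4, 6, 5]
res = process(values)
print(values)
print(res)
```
[4, 6, 5]
[4, 6, 5, 66, 414]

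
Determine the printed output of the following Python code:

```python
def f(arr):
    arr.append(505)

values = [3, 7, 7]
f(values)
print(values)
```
[3, 7, 7, 505]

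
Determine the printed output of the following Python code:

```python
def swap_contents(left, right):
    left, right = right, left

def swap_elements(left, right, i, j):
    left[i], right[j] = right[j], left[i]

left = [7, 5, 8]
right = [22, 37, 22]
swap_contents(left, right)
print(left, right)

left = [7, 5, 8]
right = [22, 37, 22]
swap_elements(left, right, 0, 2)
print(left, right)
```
[7, 5, 8] [22, 37, 22]
[22, 5, 8] [22, 37, 7]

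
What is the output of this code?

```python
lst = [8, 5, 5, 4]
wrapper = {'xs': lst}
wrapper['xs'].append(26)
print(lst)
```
[8, 5, 5, 4, 26]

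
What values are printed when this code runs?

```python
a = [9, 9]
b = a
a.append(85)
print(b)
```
[9, 9, 85]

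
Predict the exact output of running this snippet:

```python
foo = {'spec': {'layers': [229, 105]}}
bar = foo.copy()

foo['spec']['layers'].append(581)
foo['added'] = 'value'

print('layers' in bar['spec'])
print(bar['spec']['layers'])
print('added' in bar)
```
True
[229, 105, 581]
False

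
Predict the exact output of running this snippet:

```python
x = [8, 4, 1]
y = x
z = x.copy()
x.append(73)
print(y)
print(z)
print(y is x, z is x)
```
[8, 4, 1, 73]
[8, 4, 1]
True False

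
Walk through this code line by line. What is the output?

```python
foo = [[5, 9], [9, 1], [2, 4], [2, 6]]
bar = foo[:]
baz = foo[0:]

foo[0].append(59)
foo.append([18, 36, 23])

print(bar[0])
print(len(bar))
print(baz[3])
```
[5, 9, 59]
4
[2, 6]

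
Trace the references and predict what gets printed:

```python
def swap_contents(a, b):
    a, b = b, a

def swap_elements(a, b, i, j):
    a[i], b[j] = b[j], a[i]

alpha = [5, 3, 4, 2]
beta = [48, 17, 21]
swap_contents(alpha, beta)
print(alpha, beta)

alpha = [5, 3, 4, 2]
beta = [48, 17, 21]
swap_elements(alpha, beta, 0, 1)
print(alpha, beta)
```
[5, 3, 4, 2] [48, 17, 21]
[17, 3, 4, 2] [48, 5, 21]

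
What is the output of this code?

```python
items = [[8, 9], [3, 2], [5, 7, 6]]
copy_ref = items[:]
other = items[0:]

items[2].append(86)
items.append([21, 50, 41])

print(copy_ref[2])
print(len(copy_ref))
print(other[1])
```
[5, 7, 6, 86]
3
[3, 2]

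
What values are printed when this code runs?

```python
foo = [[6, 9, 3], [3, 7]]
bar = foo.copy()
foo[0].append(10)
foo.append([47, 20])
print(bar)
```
[[6, 9, 3, 10], [3, 7]]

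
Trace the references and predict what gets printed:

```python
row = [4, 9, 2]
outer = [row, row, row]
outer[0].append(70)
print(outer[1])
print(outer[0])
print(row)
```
[4, 9, 2, 70]
[4, 9, 2, 70]
[4, 9, 2, 70]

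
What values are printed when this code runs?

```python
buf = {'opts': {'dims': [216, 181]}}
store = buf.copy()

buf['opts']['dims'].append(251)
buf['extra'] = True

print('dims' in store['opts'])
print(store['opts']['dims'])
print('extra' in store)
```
True
[216, 181, 251]
False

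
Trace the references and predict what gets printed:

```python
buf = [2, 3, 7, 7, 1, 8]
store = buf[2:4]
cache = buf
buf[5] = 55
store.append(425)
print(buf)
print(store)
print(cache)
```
[2, 3, 7, 7, 1, 55]
[7, 7, 425]
[2, 3, 7, 7, 1, 55]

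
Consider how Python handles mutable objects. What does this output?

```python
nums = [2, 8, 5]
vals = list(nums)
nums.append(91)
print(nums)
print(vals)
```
[2, 8, 5, 91]
[2, 8, 5]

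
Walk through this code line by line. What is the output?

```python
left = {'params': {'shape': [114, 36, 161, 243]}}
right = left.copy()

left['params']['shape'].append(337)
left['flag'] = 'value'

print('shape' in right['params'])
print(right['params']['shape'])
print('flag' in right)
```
True
[114, 36, 161, 243, 337]
False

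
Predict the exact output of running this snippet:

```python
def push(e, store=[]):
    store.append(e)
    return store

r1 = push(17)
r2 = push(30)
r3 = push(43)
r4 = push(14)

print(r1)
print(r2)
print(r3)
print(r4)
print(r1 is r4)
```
[17, 30, 43, 14]
[17, 30, 43, 14]
[17, 30, 43, 14]
[17, 30, 43, 14]
True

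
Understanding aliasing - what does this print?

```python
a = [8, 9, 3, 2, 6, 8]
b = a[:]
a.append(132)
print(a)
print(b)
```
[8, 9, 3, 2, 6, 8, 132]
[8, 9, 3, 2, 6, 8]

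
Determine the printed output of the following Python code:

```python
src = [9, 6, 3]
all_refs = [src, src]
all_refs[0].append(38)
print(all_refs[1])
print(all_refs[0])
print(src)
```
[9, 6, 3, 38]
[9, 6, 3, 38]
[9, 6, 3, 38]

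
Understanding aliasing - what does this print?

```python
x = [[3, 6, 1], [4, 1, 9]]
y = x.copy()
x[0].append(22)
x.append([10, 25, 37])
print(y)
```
[[3, 6, 1, 22], [4, 1, 9]]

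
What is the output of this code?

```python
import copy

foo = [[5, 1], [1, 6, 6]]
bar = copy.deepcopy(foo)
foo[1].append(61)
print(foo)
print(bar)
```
[[5, 1], [1, 6, 6, 61]]
[[5, 1], [1, 6, 6]]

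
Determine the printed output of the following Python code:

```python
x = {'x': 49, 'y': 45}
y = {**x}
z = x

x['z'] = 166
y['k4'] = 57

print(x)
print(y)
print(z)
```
{'x': 49, 'y': 45, 'z': 166}
{'x': 49, 'y': 45, 'k4': 57}
{'x': 49, 'y': 45, 'z': 166}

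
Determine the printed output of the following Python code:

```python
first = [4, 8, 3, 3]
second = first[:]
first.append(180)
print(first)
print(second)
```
[4, 8, 3, 3, 180]
[4, 8, 3, 3]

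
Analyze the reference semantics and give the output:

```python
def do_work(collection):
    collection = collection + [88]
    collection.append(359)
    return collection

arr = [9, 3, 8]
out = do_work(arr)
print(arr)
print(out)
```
[9, 3, 8]
[9, 3, 8, 88, 359]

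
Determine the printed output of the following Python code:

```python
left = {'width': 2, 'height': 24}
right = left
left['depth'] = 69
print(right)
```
{'width': 2, 'height': 24, 'depth': 69}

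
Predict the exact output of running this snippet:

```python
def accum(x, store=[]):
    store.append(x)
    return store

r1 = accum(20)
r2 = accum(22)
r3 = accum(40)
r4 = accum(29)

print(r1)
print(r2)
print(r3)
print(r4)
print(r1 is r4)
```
[20, 22, 40, 29]
[20, 22, 40, 29]
[20, 22, 40, 29]
[20, 22, 40, 29]
True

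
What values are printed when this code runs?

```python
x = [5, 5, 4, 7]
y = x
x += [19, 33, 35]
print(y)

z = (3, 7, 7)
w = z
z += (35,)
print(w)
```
[5, 5, 4, 7, 19, 33, 35]
(3, 7, 7)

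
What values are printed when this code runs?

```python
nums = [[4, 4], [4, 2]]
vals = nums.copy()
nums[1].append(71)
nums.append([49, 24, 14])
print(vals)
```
[[4, 4], [4, 2, 71]]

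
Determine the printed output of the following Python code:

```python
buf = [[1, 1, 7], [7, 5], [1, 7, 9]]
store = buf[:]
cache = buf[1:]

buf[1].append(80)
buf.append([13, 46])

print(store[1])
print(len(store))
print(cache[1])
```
[7, 5, 80]
3
[1, 7, 9]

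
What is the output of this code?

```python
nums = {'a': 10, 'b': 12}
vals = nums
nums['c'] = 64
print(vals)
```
{'a': 10, 'b': 12, 'c': 64}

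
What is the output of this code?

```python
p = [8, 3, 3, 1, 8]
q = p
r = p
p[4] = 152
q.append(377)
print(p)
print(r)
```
[8, 3, 3, 1, 152, 377]
[8, 3, 3, 1, 152, 377]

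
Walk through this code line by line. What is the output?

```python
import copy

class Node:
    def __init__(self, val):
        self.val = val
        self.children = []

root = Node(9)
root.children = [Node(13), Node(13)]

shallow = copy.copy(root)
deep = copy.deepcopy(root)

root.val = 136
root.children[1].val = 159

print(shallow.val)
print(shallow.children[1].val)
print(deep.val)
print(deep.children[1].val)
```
9
159
9
13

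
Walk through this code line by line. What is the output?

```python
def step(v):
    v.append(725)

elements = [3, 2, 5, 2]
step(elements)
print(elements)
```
[3, 2, 5, 2, 725]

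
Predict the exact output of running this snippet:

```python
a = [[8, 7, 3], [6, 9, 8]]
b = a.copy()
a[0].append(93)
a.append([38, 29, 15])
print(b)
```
[[8, 7, 3, 93], [6, 9, 8]]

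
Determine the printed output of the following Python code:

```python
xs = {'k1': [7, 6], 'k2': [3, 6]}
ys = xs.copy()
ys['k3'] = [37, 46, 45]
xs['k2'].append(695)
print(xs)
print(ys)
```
{'k1': [7, 6], 'k2': [3, 6, 695]}
{'k1': [7, 6], 'k2': [3, 6, 695], 'k3': [37, 46, 45]}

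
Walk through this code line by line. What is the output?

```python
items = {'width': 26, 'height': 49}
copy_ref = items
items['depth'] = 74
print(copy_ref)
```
{'width': 26, 'height': 49, 'depth': 74}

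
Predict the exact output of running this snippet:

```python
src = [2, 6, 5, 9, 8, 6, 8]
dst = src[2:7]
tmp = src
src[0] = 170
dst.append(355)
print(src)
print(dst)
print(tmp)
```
[170, 6, 5, 9, 8, 6, 8]
[5, 9, 8, 6, 8, 355]
[170, 6, 5, 9, 8, 6, 8]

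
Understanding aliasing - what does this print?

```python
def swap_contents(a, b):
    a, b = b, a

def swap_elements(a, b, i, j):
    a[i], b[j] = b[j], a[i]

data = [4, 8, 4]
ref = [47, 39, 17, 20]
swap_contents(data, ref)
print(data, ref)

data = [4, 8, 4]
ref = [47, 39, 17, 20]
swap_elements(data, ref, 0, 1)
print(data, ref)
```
[4, 8, 4] [47, 39, 17, 20]
[39, 8, 4] [47, 4, 17, 20]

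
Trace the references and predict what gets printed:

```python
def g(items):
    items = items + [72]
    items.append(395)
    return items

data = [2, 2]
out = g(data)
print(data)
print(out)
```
[2, 2]
[2, 2, 72, 395]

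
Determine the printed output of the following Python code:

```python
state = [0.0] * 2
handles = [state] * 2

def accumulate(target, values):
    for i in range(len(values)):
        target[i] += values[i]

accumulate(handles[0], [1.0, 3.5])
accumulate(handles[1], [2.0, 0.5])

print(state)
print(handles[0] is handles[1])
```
[3.0, 4.0]
True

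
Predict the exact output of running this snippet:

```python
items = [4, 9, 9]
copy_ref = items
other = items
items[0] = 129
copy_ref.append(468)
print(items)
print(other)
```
[129, 9, 9, 468]
[129, 9, 9, 468]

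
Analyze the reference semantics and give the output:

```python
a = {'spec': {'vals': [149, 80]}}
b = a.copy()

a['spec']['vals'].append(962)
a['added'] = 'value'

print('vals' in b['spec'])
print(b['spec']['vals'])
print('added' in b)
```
True
[149, 80, 962]
False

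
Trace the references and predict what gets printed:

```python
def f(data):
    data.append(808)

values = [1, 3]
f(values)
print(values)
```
[1, 3, 808]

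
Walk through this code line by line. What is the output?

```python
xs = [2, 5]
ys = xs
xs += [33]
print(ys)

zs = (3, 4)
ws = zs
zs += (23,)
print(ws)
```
[2, 5, 33]
(3, 4)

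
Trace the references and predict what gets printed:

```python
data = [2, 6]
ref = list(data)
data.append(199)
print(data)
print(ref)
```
[2, 6, 199]
[2, 6]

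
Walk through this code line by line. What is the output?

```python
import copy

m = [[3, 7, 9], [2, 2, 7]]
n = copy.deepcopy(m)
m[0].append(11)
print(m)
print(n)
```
[[3, 7, 9, 11], [2, 2, 7]]
[[3, 7, 9], [2, 2, 7]]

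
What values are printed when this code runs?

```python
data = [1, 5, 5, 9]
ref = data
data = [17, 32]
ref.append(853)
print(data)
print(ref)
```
[17, 32]
[1, 5, 5, 9, 853]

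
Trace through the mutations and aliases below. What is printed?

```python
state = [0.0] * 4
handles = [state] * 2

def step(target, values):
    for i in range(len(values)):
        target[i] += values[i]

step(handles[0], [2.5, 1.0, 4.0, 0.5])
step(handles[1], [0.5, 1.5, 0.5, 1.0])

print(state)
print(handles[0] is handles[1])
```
[3.0, 2.5, 4.5, 1.5]
True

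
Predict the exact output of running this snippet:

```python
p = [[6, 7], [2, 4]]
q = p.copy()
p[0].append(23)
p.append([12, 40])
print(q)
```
[[6, 7, 23], [2, 4]]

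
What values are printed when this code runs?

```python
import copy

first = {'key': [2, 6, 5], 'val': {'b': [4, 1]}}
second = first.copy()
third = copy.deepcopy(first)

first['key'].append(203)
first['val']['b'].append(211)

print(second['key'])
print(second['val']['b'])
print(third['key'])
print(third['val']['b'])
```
[2, 6, 5, 203]
[4, 1, 211]
[2, 6, 5]
[4, 1]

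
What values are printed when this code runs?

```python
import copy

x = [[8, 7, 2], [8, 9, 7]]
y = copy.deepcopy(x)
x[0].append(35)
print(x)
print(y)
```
[[8, 7, 2, 35], [8, 9, 7]]
[[8, 7, 2], [8, 9, 7]]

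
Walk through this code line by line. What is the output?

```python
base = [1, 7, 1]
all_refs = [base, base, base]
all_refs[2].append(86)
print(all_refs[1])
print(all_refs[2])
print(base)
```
[1, 7, 1, 86]
[1, 7, 1, 86]
[1, 7, 1, 86]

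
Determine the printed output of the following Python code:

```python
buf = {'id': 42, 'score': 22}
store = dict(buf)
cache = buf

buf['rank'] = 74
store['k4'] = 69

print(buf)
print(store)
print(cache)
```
{'id': 42, 'score': 22, 'rank': 74}
{'id': 42, 'score': 22, 'k4': 69}
{'id': 42, 'score': 22, 'rank': 74}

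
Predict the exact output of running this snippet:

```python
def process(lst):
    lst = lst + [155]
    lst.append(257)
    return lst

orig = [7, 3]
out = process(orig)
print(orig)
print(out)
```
[7, 3]
[7, 3, 155, 257]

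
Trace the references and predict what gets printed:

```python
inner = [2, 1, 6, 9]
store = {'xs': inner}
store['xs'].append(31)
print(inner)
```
[2, 1, 6, 9, 31]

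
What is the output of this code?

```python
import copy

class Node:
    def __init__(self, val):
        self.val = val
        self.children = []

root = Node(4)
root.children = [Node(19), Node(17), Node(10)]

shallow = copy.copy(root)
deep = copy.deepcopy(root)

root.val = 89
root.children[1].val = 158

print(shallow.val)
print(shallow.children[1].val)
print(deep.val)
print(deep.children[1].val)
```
4
158
4
17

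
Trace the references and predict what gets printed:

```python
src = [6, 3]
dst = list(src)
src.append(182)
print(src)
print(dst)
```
[6, 3, 182]
[6, 3]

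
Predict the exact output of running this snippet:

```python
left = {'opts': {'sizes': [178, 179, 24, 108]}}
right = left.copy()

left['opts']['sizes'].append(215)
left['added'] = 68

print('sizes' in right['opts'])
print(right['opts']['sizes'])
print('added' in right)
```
True
[178, 179, 24, 108, 215]
False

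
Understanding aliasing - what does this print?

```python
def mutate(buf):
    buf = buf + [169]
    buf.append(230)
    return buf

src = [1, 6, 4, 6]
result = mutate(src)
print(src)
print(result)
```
[1, 6, 4, 6]
[1, 6, 4, 6, 169, 230]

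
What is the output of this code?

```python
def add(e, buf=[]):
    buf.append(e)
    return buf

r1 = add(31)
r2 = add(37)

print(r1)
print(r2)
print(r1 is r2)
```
[31, 37]
[31, 37]
True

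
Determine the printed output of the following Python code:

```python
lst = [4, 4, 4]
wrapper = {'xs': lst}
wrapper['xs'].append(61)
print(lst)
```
[4, 4, 4, 61]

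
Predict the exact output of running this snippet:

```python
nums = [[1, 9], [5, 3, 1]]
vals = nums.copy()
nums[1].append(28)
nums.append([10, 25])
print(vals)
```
[[1, 9], [5, 3, 1, 28]]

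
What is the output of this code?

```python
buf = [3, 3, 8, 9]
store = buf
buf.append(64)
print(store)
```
[3, 3, 8, 9, 64]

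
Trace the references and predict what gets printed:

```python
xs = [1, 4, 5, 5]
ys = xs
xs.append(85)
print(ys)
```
[1, 4, 5, 5, 85]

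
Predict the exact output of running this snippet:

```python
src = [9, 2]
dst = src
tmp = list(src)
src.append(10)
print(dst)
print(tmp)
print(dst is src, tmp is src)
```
[9, 2, 10]
[9, 2]
True False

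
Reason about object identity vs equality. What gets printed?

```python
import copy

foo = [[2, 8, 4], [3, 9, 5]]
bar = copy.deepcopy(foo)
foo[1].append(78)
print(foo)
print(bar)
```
[[2, 8, 4], [3, 9, 5, 78]]
[[2, 8, 4], [3, 9, 5]]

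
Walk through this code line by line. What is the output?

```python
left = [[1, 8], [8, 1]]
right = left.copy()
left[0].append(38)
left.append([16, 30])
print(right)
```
[[1, 8, 38], [8, 1]]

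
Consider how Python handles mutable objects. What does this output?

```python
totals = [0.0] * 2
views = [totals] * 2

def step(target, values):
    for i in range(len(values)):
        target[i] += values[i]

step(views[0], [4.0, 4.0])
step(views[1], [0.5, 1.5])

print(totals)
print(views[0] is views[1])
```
[4.5, 5.5]
True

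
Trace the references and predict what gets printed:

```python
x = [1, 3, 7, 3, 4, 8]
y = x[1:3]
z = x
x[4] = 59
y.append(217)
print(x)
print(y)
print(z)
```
[1, 3, 7, 3, 59, 8]
[3, 7, 217]
[1, 3, 7, 3, 59, 8]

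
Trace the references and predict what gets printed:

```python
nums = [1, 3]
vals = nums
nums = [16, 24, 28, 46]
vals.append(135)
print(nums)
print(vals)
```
[16, 24, 28, 46]
[1, 3, 135]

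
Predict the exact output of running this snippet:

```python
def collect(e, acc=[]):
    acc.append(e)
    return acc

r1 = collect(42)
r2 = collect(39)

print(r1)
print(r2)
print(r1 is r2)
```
[42, 39]
[42, 39]
True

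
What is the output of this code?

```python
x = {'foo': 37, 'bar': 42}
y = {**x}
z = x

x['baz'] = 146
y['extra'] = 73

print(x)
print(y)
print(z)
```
{'foo': 37, 'bar': 42, 'baz': 146}
{'foo': 37, 'bar': 42, 'extra': 73}
{'foo': 37, 'bar': 42, 'baz': 146}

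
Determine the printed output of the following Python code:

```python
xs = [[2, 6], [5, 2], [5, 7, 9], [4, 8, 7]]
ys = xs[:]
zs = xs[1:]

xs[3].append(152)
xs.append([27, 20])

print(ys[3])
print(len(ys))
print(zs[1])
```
[4, 8, 7, 152]
4
[5, 7, 9]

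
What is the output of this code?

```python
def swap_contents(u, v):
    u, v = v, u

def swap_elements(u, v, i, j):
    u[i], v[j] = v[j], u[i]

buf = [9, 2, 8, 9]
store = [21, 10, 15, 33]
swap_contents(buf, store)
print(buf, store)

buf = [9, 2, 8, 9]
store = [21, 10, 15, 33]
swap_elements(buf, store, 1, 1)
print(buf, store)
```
[9, 2, 8, 9] [21, 10, 15, 33]
[9, 10, 8, 9] [21, 2, 15, 33]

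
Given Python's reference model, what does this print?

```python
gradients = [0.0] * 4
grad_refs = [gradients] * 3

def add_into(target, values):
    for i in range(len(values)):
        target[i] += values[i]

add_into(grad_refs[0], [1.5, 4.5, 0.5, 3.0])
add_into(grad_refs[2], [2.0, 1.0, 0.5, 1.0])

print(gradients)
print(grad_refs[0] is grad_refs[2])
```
[3.5, 5.5, 1.0, 4.0]
True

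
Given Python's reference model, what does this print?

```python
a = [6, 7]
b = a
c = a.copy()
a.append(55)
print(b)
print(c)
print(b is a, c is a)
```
[6, 7, 55]
[6, 7]
True False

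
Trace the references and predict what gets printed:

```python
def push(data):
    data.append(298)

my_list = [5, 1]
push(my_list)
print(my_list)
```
[5, 1, 298]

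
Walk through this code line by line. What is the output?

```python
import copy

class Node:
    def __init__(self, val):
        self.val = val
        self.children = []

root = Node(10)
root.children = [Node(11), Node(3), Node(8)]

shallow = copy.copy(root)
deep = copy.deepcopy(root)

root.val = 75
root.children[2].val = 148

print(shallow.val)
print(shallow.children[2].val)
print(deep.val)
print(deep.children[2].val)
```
10
148
10
8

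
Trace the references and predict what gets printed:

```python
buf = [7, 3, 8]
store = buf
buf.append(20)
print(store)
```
[7, 3, 8, 20]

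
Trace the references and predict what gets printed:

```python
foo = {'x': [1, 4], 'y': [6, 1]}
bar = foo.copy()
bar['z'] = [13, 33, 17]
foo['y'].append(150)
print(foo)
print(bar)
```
{'x': [1, 4], 'y': [6, 1, 150]}
{'x': [1, 4], 'y': [6, 1, 150], 'z': [13, 33, 17]}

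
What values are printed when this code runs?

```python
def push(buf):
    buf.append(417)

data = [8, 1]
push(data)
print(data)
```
[8, 1, 417]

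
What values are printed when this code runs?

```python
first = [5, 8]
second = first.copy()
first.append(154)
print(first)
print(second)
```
[5, 8, 154]
[5, 8]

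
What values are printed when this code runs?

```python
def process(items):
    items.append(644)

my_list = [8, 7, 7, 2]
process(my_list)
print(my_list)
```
[8, 7, 7, 2, 644]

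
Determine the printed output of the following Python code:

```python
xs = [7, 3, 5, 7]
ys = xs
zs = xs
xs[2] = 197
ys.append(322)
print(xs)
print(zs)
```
[7, 3, 197, 7, 322]
[7, 3, 197, 7, 322]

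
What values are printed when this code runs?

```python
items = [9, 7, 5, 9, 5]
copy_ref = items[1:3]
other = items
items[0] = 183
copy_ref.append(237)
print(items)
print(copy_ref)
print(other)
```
[183, 7, 5, 9, 5]
[7, 5, 237]
[183, 7, 5, 9, 5]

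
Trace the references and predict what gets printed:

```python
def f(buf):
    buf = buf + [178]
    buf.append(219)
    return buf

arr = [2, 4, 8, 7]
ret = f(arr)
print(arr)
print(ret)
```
[2, 4, 8, 7]
[2, 4, 8, 7, 178, 219]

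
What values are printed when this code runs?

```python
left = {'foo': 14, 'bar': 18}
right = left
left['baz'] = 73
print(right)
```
{'foo': 14, 'bar': 18, 'baz': 73}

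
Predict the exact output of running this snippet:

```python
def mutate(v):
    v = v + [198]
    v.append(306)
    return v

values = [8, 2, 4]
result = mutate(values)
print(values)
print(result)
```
[8, 2, 4]
[8, 2, 4, 198, 306]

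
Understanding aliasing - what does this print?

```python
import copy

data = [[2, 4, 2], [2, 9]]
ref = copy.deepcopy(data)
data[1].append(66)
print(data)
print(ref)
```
[[2, 4, 2], [2, 9, 66]]
[[2, 4, 2], [2, 9]]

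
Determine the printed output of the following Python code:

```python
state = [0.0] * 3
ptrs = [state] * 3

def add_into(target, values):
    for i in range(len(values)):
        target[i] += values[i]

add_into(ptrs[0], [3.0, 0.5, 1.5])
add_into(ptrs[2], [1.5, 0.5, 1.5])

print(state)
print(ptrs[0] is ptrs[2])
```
[4.5, 1.0, 3.0]
True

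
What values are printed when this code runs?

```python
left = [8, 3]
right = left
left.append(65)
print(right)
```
[8, 3, 65]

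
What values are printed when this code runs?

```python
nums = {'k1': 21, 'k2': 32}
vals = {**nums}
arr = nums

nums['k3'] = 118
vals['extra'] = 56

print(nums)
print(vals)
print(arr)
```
{'k1': 21, 'k2': 32, 'k3': 118}
{'k1': 21, 'k2': 32, 'extra': 56}
{'k1': 21, 'k2': 32, 'k3': 118}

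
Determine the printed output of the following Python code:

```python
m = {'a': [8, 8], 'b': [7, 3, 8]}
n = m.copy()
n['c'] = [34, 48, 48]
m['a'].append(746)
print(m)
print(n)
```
{'a': [8, 8, 746], 'b': [7, 3, 8]}
{'a': [8, 8, 746], 'b': [7, 3, 8], 'c': [34, 48, 48]}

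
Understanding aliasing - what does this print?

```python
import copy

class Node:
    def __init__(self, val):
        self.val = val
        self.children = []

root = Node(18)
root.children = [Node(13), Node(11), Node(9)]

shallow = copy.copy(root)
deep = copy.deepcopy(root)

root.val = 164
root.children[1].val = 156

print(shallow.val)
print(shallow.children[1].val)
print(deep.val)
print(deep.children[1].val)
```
18
156
18
11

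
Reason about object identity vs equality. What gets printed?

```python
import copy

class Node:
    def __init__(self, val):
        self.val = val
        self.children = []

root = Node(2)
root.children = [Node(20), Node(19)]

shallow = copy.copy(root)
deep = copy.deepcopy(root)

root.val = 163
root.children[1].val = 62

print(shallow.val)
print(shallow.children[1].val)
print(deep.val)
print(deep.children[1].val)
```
2
62
2
19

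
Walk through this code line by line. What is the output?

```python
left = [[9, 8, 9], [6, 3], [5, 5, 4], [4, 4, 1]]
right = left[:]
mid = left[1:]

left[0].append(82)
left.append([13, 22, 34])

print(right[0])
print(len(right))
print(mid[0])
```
[9, 8, 9, 82]
4
[6, 3]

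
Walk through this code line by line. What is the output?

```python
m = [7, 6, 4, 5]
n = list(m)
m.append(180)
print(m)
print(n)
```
[7, 6, 4, 5, 180]
[7, 6, 4, 5]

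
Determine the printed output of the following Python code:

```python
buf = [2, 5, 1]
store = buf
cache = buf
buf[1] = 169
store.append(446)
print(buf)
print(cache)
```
[2, 169, 1, 446]
[2, 169, 1, 446]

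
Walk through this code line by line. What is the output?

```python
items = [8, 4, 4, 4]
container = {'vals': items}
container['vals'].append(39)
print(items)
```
[8, 4, 4, 4, 39]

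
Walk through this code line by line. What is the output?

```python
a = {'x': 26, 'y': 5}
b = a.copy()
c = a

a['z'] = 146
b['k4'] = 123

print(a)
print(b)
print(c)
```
{'x': 26, 'y': 5, 'z': 146}
{'x': 26, 'y': 5, 'k4': 123}
{'x': 26, 'y': 5, 'z': 146}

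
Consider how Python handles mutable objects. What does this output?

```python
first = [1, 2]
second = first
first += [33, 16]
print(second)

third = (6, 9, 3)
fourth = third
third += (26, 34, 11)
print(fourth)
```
[1, 2, 33, 16]
(6, 9, 3)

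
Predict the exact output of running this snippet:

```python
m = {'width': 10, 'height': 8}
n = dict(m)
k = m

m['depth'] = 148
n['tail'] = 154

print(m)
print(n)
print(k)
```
{'width': 10, 'height': 8, 'depth': 148}
{'width': 10, 'height': 8, 'tail': 154}
{'width': 10, 'height': 8, 'depth': 148}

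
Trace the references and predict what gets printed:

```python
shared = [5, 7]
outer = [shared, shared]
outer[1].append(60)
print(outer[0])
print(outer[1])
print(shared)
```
[5, 7, 60]
[5, 7, 60]
[5, 7, 60]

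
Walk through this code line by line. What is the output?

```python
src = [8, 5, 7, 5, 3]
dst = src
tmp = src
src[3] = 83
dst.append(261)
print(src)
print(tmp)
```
[8, 5, 7, 83, 3, 261]
[8, 5, 7, 83, 3, 261]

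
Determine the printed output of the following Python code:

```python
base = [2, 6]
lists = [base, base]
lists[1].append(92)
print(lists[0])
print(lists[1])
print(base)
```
[2, 6, 92]
[2, 6, 92]
[2, 6, 92]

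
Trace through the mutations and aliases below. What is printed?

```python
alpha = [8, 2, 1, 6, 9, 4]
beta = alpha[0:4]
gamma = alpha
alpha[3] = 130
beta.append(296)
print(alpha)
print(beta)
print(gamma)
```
[8, 2, 1, 130, 9, 4]
[8, 2, 1, 6, 296]
[8, 2, 1, 130, 9, 4]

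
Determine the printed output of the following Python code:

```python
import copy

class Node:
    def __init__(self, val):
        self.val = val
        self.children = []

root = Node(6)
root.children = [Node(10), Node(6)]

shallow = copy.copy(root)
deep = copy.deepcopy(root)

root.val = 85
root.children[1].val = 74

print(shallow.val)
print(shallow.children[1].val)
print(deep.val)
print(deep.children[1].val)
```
6
74
6
6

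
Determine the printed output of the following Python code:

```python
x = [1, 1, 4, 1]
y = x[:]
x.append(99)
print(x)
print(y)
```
[1, 1, 4, 1, 99]
[1, 1, 4, 1]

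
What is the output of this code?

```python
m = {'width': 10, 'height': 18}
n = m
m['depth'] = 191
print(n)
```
{'width': 10, 'height': 18, 'depth': 191}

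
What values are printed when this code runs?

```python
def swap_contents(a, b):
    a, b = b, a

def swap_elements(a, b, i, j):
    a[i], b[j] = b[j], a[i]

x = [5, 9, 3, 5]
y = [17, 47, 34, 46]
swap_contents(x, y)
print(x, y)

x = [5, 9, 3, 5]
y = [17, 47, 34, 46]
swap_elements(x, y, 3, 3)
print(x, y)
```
[5, 9, 3, 5] [17, 47, 34, 46]
[5, 9, 3, 46] [17, 47, 34, 5]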